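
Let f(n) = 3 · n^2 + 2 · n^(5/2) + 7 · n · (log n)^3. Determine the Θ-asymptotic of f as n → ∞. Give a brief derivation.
f(n) ∈ Θ(n^(5/2))

Compare the terms by growth order. For large n, n^a · (log n)^b dominates n^a' · (log n)^b' iff a > a', or (a = a' and b > b'). Ranking the 3 terms shows the dominant one is 2 · n^(5/2). Hence f(n) ∈ Θ(n^(5/2)).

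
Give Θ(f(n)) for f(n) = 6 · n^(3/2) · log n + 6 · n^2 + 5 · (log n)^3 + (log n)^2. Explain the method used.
f(n) ∈ Θ(n^2)

Compare the terms by growth order. For large n, n^a · (log n)^b dominates n^a' · (log n)^b' iff a > a', or (a = a' and b > b'). Ranking the 4 terms shows the dominant one is 6 · n^2. Hence f(n) ∈ Θ(n^2).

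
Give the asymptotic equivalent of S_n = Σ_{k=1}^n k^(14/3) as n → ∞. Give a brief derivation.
S_n ~ (3/17) · n^(17/3)

Integral comparison: Σ_{k=1}^n k^(14/3) = ∫_0^n x^(14/3) dx + O(n^(14/3)). The integral is n^(1 + 14/3) / (1 + 14/3) = n^((14+3)/3) / ((14+3)/3) = (3/17) · n^(17/3).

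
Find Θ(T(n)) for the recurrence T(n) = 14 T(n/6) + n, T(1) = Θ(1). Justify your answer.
T(n) = Θ(n^(log_6 14))

Master theorem: compare f(n) = n to n^(log_6 14) where log_6 14 ≈ 1.473. Since 1 < log_6 14, we have f(n) = O(n^(log_6 14 − ε)) for some ε > 0 — Case 1. Hence T(n) = Θ(n^(log_6 14)).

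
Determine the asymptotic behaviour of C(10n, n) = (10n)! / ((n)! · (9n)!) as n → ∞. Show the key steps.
C(10n, n) ~ (10000000000/387420489)^(n) · sqrt(5/(9π·n))

Write N = n. Apply Stirling to each factorial:
  (10N)! ~ sqrt(2π·10N) · (10N/e)^(10N),
  N! ~ sqrt(2π N) · (N/e)^N,
  (9N)! ~ sqrt(2π·9N) · (9N/e)^(9N).
The exponential factors combine to (10N)^(10N) / (N^N · (9N)^(9N)) = 10^(10N)/9^(9N) = (10^10/9^9)^N = (10000000000/387420489)^N.
The square-root prefactors combine to sqrt(2π·10N) / (sqrt(2π N)·sqrt(2π·9N)) = sqrt(10 / (2π·9·N)) = sqrt(5/(9π·n)).
Substituting N = n: C(10n, n) ~ (10000000000/387420489)^(n) · sqrt(5/(9π·n)).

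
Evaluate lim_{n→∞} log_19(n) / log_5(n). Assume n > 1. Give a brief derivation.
lim = ln(5) / ln(19) = log_19(5)

Change of base: log_19(n) = ln n / ln 19 and log_5(n) = ln n / ln 5. The ratio is (ln n / ln 19) · (ln 5 / ln n) = ln 5 / ln 19, a constant independent of n. So the limit is ln 5 / ln 19 = log_19(5).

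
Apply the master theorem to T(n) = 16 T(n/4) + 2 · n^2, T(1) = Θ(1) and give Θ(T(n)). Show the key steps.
T(n) = Θ(n^2 log n)

log_4 16 = 2, and f(n) = 2 · n^2 = Θ(n^(log_4 16)). This is Case 2 of the master theorem: T(n) = Θ(f(n) · log n) = Θ(n^2 log n).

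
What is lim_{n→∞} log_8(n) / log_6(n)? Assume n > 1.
lim = ln(6) / ln(8) = log_8(6)

Change of base: log_8(n) = ln n / ln 8 and log_6(n) = ln n / ln 6. The ratio is (ln n / ln 8) · (ln 6 / ln n) = ln 6 / ln 8, a constant independent of n. So the limit is ln 6 / ln 8 = log_8(6).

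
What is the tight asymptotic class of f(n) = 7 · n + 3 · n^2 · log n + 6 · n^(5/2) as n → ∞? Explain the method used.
f(n) ∈ Θ(n^(5/2))

Compare the terms by growth order. For large n, n^a · (log n)^b dominates n^a' · (log n)^b' iff a > a', or (a = a' and b > b'). Ranking the 3 terms shows the dominant one is 6 · n^(5/2). Hence f(n) ∈ Θ(n^(5/2)).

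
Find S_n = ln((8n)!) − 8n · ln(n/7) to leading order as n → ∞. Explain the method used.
S_n ~ 8n · (ln 56 − 1) + O(ln n)

Stirling: ln((8n)!) = 8n ln(8n) − 8n + O(ln n).
  S_n = 8n ln(8n) − 8n − 8n ln(n/7) + O(ln n)
      = 8n ln(8n) − 8n ln n + 8n ln 7 − 8n + O(ln n)
      = 8n ln 8 + 8n ln 7 − 8n + O(ln n)
      = 8n (ln 56 − 1) + O(ln n).
Numerically ln(56) − 1 ≈ 3.0254.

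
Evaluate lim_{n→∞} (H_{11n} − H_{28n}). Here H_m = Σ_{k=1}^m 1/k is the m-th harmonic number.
lim = ln(11/28)

Euler-Maclaurin gives H_m = ln m + γ + 1/(2m) + O(1/m^2). The γ and O(1/m) terms cancel in the difference:
  H_{11n} − H_{28n} = ln(11n) − ln(28n) + O(1/n) = ln(11/28) + O(1/n).
Hence the limit is ln(11/28).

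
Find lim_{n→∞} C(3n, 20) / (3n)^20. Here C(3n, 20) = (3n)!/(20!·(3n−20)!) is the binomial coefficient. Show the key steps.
lim = 1/20! = 1/2432902008176640000

With N = 3n → ∞: C(N, 20) / N^20 = [N(N−1)…(N−19)] / (20! · N^20) = (1/20!) · 1 · (1 − 1/(3n)) · … · (1 − 19/(3n)). Each factor → 1 as N → ∞, so the limit is 1/20! = 1/2432902008176640000.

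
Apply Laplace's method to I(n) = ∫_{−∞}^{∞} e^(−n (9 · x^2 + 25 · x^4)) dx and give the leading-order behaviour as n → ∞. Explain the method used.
I(n) ~ sqrt(π/(9n))

φ(x) = 9 · x^2 + 25 · x^4 has its unique global minimum at x* = 0 (since φ'(x) = 18x + 100x^3 = 0 only at x = 0 for real x with both coefficients positive, and φ → ∞ as |x| → ∞). At x* = 0, φ(0) = 0 and φ''(0) = 18. Laplace's method then gives
  I(n) ~ sqrt(2π / (n · φ''(0))) · e^(−n φ(0)) = sqrt(2π / (18n)) = sqrt(π/(9n)).
The 25 · x^4 term contributes only at subleading order (an O(1/n) relative correction).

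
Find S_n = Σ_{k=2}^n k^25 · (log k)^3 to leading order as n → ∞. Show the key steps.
S_n ~ n^26 · (log n)^3 / 26

By integral comparison, S_n = ∫_1^n x^25 · (log x)^3 dx + O(n^25 · (log n)^3). For the integral, the leading term of ∫_1^n x^25 (log x)^3 dx is n^26/26 · (log n)^3 (by repeated integration by parts; each step lowers the log-exponent and produces a relatively O(1/log n) correction). Hence S_n ~ n^26 · (log n)^3 / 26.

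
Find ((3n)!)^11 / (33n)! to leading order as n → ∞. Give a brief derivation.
((3n)!)^11/(33n)! ~ ((2π·3n)^(10/2) / sqrt(11)) · 11^(−11·3n)  →  0

Write N = 3n. Stirling: N! ~ sqrt(2π N)(N/e)^N and (11N)! ~ sqrt(2π·11N)·(11N/e)^(11N).
  (N!)^11/(11N)! ~ (2π N)^(11/2) (N/e)^(11N) / [sqrt(2π·11N) (11N/e)^(11N)]
     = (2π N)^(11/2) / sqrt(2π·11N) · (N/(11N))^(11N)
     = (2π N)^((11−1)/2) / sqrt(11) · 11^(−11N).
Since 11^11 > 1, the factor 11^(−11N) decays exponentially, so the ratio → 0. Substituting N = 3n gives the stated form.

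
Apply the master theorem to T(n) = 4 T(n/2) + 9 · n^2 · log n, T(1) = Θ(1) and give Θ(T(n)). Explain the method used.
T(n) = Θ(n^2 · (log n)^2)

Here log_2 4 = 2 and f(n) = 9 · n^2 · log n = Θ(n^(log_2 4) · (log n)^1). This is the extended Case 2 of the master theorem (f matches the critical exponent up to log factors), giving T(n) = Θ(n^(log_2 4) · (log n)^(1+1)) = Θ(n^2 · (log n)^2).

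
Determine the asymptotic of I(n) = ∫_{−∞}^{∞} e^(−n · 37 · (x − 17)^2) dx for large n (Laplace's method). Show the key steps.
I(n) = sqrt(π/(37n))

Here φ(x) = 37 · (x − 17)^2 has its unique minimum at x* = 17 with φ(x*) = 0 and φ''(x*) = 74. Laplace's method gives
  I(n) ~ e^(−n φ(x*)) · sqrt(2π / (n · φ''(x*))) = sqrt(2π / (74n)) = sqrt(π/(37n)).
This is exact: substituting u = (x − 17)·sqrt(37n) gives I(n) = (1/sqrt(37n)) ∫_{−∞}^{∞} e^(−u^2) du = sqrt(π/(37n)).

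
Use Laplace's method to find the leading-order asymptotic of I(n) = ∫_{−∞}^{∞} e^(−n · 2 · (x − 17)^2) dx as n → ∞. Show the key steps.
I(n) = sqrt(π/(2n))

Here φ(x) = 2 · (x − 17)^2 has its unique minimum at x* = 17 with φ(x*) = 0 and φ''(x*) = 4. Laplace's method gives
  I(n) ~ e^(−n φ(x*)) · sqrt(2π / (n · φ''(x*))) = sqrt(2π / (4n)) = sqrt(π/(2n)).
This is exact: substituting u = (x − 17)·sqrt(2n) gives I(n) = (1/sqrt(2n)) ∫_{−∞}^{∞} e^(−u^2) du = sqrt(π/(2n)).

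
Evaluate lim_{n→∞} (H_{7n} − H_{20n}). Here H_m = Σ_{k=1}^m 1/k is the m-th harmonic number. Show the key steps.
lim = ln(7/20)

Euler-Maclaurin gives H_m = ln m + γ + 1/(2m) + O(1/m^2). The γ and O(1/m) terms cancel in the difference:
  H_{7n} − H_{20n} = ln(7n) − ln(20n) + O(1/n) = ln(7/20) + O(1/n).
Hence the limit is ln(7/20).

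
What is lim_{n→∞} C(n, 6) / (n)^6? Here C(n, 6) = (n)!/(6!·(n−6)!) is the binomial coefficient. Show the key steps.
lim = 1/6! = 1/720

With N = n → ∞: C(N, 6) / N^6 = [N(N−1)…(N−5)] / (6! · N^6) = (1/6!) · 1 · (1 − 1/n) · … · (1 − 5/n). Each factor → 1 as N → ∞, so the limit is 1/6! = 1/720.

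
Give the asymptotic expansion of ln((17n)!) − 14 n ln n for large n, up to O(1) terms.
ln((17n)!) − 14 n ln n = 3 n ln n + 17(ln 17 − 1) n + (1/2) ln(2π·17n) + O(1/n)

Stirling: ln((17n)!) = 17n ln(17n) − 17n + (1/2) ln(2π·17n) + O(1/n).
Expand 17n ln(17n) = 17n (ln n + ln 17) = 17n ln n + 17n ln 17.
Subtract 14n ln n: leading term is (17 − 14) n ln n = 3 n ln n. The next term is 17n ln 17 − 17n = 17(ln 17 − 1) n. Then the (1/2) ln(2π·17n) correction.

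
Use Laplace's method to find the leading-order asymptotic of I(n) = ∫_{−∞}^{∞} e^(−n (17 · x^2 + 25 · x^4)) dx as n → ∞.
I(n) ~ sqrt(π/(17n))

φ(x) = 17 · x^2 + 25 · x^4 has its unique global minimum at x* = 0 (since φ'(x) = 34x + 100x^3 = 0 only at x = 0 for real x with both coefficients positive, and φ → ∞ as |x| → ∞). At x* = 0, φ(0) = 0 and φ''(0) = 34. Laplace's method then gives
  I(n) ~ sqrt(2π / (n · φ''(0))) · e^(−n φ(0)) = sqrt(2π / (34n)) = sqrt(π/(17n)).
The 25 · x^4 term contributes only at subleading order (an O(1/n) relative correction).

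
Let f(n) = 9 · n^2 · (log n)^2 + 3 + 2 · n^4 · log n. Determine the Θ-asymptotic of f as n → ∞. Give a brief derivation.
f(n) ∈ Θ(n^4 · log n)

Compare the terms by growth order. For large n, n^a · (log n)^b dominates n^a' · (log n)^b' iff a > a', or (a = a' and b > b'). Ranking the 3 terms shows the dominant one is 2 · n^4 · log n. Hence f(n) ∈ Θ(n^4 · log n).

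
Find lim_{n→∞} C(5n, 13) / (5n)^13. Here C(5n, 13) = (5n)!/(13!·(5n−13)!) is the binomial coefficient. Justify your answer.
lim = 1/13! = 1/6227020800

With N = 5n → ∞: C(N, 13) / N^13 = [N(N−1)…(N−12)] / (13! · N^13) = (1/13!) · 1 · (1 − 1/(5n)) · … · (1 − 12/(5n)). Each factor → 1 as N → ∞, so the limit is 1/13! = 1/6227020800.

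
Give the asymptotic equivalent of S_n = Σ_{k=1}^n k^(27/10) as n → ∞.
S_n ~ (10/37) · n^(37/10)

Integral comparison: Σ_{k=1}^n k^(27/10) = ∫_0^n x^(27/10) dx + O(n^(27/10)). The integral is n^(1 + 27/10) / (1 + 27/10) = n^((27+10)/10) / ((27+10)/10) = (10/37) · n^(37/10).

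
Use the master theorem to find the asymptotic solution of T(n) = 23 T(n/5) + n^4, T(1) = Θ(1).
T(n) = Θ(n^4)

log_5 23 ≈ 1.948. f(n) = n^4 dominates n^(log_5 23) since 4 > 1.948, and the regularity condition a·f(n/b) = 23·(n/5)^4 = (23/625)·n^4 ≤ c·f(n) holds with c = 23/625 ≈ 0.0368 < 1. So this is Case 3: T(n) = Θ(f(n)) = Θ(n^4).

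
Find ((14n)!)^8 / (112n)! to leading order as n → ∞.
((14n)!)^8/(112n)! ~ ((2π·14n)^(7/2) / sqrt(8)) · 8^(−8·14n)  →  0

Write N = 14n. Stirling: N! ~ sqrt(2π N)(N/e)^N and (8N)! ~ sqrt(2π·8N)·(8N/e)^(8N).
  (N!)^8/(8N)! ~ (2π N)^(8/2) (N/e)^(8N) / [sqrt(2π·8N) (8N/e)^(8N)]
     = (2π N)^(8/2) / sqrt(2π·8N) · (N/(8N))^(8N)
     = (2π N)^((8−1)/2) / sqrt(8) · 8^(−8N).
Since 8^8 > 1, the factor 8^(−8N) decays exponentially, so the ratio → 0. Substituting N = 14n gives the stated form.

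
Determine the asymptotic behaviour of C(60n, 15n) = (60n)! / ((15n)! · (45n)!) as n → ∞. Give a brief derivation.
C(60n, 15n) ~ (256/27)^(15n) · sqrt(2/(3π·15n))

Write N = 15n. Apply Stirling to each factorial:
  (4N)! ~ sqrt(2π·4N) · (4N/e)^(4N),
  N! ~ sqrt(2π N) · (N/e)^N,
  (3N)! ~ sqrt(2π·3N) · (3N/e)^(3N).
The exponential factors combine to (4N)^(4N) / (N^N · (3N)^(3N)) = 4^(4N)/3^(3N) = (4^4/3^3)^N = (256/27)^N.
The square-root prefactors combine to sqrt(2π·4N) / (sqrt(2π N)·sqrt(2π·3N)) = sqrt(4 / (2π·3·N)) = sqrt(2/(3π·15n)).
Substituting N = 15n: C(60n, 15n) ~ (256/27)^(15n) · sqrt(2/(3π·15n)).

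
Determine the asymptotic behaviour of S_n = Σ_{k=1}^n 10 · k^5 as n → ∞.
S_n ~ 5 · n^6 / 3

By integral comparison (Euler-Maclaurin), Σ_{k=1}^n 10 · k^5 = 10 · ∫_0^n x^5 dx + O(n^5) = 10 · n^6/6 = 5 · n^6 / 3 + O(n^5). (Equivalently, Faulhaber's formula gives the same leading term.)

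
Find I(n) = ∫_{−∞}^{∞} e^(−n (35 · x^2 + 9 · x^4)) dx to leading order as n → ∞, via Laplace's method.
I(n) ~ sqrt(π/(35n))

φ(x) = 35 · x^2 + 9 · x^4 has its unique global minimum at x* = 0 (since φ'(x) = 70x + 36x^3 = 0 only at x = 0 for real x with both coefficients positive, and φ → ∞ as |x| → ∞). At x* = 0, φ(0) = 0 and φ''(0) = 70. Laplace's method then gives
  I(n) ~ sqrt(2π / (n · φ''(0))) · e^(−n φ(0)) = sqrt(2π / (70n)) = sqrt(π/(35n)).
The 9 · x^4 term contributes only at subleading order (an O(1/n) relative correction).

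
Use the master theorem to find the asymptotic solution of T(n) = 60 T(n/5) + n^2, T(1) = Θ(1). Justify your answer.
T(n) = Θ(n^(log_5 60))

Master theorem: compare f(n) = n^2 to n^(log_5 60) where log_5 60 ≈ 2.544. Since 2 < log_5 60, we have f(n) = O(n^(log_5 60 − ε)) for some ε > 0 — Case 1. Hence T(n) = Θ(n^(log_5 60)).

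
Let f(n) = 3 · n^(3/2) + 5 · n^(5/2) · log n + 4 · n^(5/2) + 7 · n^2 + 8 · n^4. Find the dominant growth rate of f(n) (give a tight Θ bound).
f(n) ∈ Θ(n^4)

Compare the terms by growth order. For large n, n^a · (log n)^b dominates n^a' · (log n)^b' iff a > a', or (a = a' and b > b'). Ranking the 5 terms shows the dominant one is 8 · n^4. Hence f(n) ∈ Θ(n^4).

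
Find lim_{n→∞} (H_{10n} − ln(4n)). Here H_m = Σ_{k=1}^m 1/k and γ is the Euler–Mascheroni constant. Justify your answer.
lim = ln(5/2) + γ

By Euler-Maclaurin, H_m = ln m + γ + O(1/m). So
  H_{10n} − ln(4n) = ln(10n) + γ − ln(4n) + O(1/n)
                       = ln(10/4) + γ + O(1/n).
Hence the limit is ln(10/4) + γ (= ln(5/2)).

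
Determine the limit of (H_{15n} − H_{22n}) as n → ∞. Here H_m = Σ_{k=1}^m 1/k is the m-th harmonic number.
lim = ln(15/22)

Euler-Maclaurin gives H_m = ln m + γ + 1/(2m) + O(1/m^2). The γ and O(1/m) terms cancel in the difference:
  H_{15n} − H_{22n} = ln(15n) − ln(22n) + O(1/n) = ln(15/22) + O(1/n).
Hence the limit is ln(15/22).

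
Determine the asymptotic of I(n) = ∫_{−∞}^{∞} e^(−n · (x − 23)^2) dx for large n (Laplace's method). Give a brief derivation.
I(n) = sqrt(π/n)

Here φ(x) = (x − 23)^2 has its unique minimum at x* = 23 with φ(x*) = 0 and φ''(x*) = 2. Laplace's method gives
  I(n) ~ e^(−n φ(x*)) · sqrt(2π / (n · φ''(x*))) = sqrt(2π / (2n)) = sqrt(π/n).
This is exact: substituting u = (x − 23)·sqrt(n) gives I(n) = (1/sqrt(n)) ∫_{−∞}^{∞} e^(−u^2) du = sqrt(π/n).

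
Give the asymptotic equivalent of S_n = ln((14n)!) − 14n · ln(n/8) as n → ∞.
S_n ~ 14n · (ln 112 − 1) + O(ln n)

Stirling: ln((14n)!) = 14n ln(14n) − 14n + O(ln n).
  S_n = 14n ln(14n) − 14n − 14n ln(n/8) + O(ln n)
      = 14n ln(14n) − 14n ln n + 14n ln 8 − 14n + O(ln n)
      = 14n ln 14 + 14n ln 8 − 14n + O(ln n)
      = 14n (ln 112 − 1) + O(ln n).
Numerically ln(112) − 1 ≈ 3.7185.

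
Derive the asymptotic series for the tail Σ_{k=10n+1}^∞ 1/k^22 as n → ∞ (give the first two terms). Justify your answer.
Σ_{k>10n} 1/k^22 = 1/(21 · (10n)^21) − 1/(2 · (10n)^22) + O(1/(10n)^23)

Compare to the integral: ∫_{10n}^∞ x^(−22) dx = [−x^(−21)/21]_{10n}^∞ = 1/((22−1)·(10n)^21). The Euler-Maclaurin correction adds −f(10n)/2 = −1/(2·(10n)^22). Euler-Maclaurin then gives
  Σ_{k>10n} 1/k^22 = ∫_{10n}^∞ dx/x^22 − 1/(2·(10n)^22) + O(1/(10n)^23).
(Equivalently this is ζ(22) − Σ_{k≤10n} 1/k^22.)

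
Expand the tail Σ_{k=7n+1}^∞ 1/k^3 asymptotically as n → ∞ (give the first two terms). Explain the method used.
Σ_{k>7n} 1/k^3 = 1/(2 · (7n)^2) − 1/(2 · (7n)^3) + O(1/(7n)^4)

Compare to the integral: ∫_{7n}^∞ x^(−3) dx = [−x^(−2)/2]_{7n}^∞ = 1/((3−1)·(7n)^2). The Euler-Maclaurin correction adds −f(7n)/2 = −1/(2·(7n)^3). Euler-Maclaurin then gives
  Σ_{k>7n} 1/k^3 = ∫_{7n}^∞ dx/x^3 − 1/(2·(7n)^3) + O(1/(7n)^4).
(Equivalently this is ζ(3) − Σ_{k≤7n} 1/k^3.)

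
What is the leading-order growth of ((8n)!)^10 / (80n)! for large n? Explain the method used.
((8n)!)^10/(80n)! ~ ((2π·8n)^(9/2) / sqrt(10)) · 10^(−10·8n)  →  0

Write N = 8n. Stirling: N! ~ sqrt(2π N)(N/e)^N and (10N)! ~ sqrt(2π·10N)·(10N/e)^(10N).
  (N!)^10/(10N)! ~ (2π N)^(10/2) (N/e)^(10N) / [sqrt(2π·10N) (10N/e)^(10N)]
     = (2π N)^(10/2) / sqrt(2π·10N) · (N/(10N))^(10N)
     = (2π N)^((10−1)/2) / sqrt(10) · 10^(−10N).
Since 10^10 > 1, the factor 10^(−10N) decays exponentially, so the ratio → 0. Substituting N = 8n gives the stated form.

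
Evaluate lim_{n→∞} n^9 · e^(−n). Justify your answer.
lim = 0

Exponentials with base > 1 dominate every fixed polynomial: for any fixed c, n^c / e^n → 0 as n → ∞ (e.g. by the ratio test, or since e^n grows faster than any power of n). Hence n^9 · e^(−n) = n^9 / e^n → 0.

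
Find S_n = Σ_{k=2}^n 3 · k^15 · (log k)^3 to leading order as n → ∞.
S_n ~ 3 · n^16 · (log n)^3 / 16

By integral comparison, S_n = ∫_1^n 3 · x^15 · (log x)^3 dx + O(n^15 · (log n)^3). For the integral, the leading term of ∫_1^n x^15 (log x)^3 dx is n^16/16 · (log n)^3 (by repeated integration by parts; each step lowers the log-exponent and produces a relatively O(1/log n) correction). Hence S_n ~ 3 · n^16 · (log n)^3 / 16.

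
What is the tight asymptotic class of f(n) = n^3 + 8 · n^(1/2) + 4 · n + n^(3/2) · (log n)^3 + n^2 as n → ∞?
f(n) ∈ Θ(n^3)

Compare the terms by growth order. For large n, n^a · (log n)^b dominates n^a' · (log n)^b' iff a > a', or (a = a' and b > b'). Ranking the 5 terms shows the dominant one is n^3. Hence f(n) ∈ Θ(n^3).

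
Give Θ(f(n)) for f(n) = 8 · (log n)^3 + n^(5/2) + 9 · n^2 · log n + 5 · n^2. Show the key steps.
f(n) ∈ Θ(n^(5/2))

Compare the terms by growth order. For large n, n^a · (log n)^b dominates n^a' · (log n)^b' iff a > a', or (a = a' and b > b'). Ranking the 4 terms shows the dominant one is n^(5/2). Hence f(n) ∈ Θ(n^(5/2)).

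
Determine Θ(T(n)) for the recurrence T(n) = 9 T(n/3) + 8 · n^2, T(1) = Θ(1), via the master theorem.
T(n) = Θ(n^2 log n)

log_3 9 = 2, and f(n) = 8 · n^2 = Θ(n^(log_3 9)). This is Case 2 of the master theorem: T(n) = Θ(f(n) · log n) = Θ(n^2 log n).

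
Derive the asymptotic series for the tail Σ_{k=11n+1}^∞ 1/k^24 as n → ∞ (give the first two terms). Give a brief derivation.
Σ_{k>11n} 1/k^24 = 1/(23 · (11n)^23) − 1/(2 · (11n)^24) + O(1/(11n)^25)

Compare to the integral: ∫_{11n}^∞ x^(−24) dx = [−x^(−23)/23]_{11n}^∞ = 1/((24−1)·(11n)^23). The Euler-Maclaurin correction adds −f(11n)/2 = −1/(2·(11n)^24). Euler-Maclaurin then gives
  Σ_{k>11n} 1/k^24 = ∫_{11n}^∞ dx/x^24 − 1/(2·(11n)^24) + O(1/(11n)^25).
(Equivalently this is ζ(24) − Σ_{k≤11n} 1/k^24.)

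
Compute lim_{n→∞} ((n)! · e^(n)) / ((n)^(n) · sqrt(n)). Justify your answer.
lim = sqrt(2π)

Stirling: (n)! ~ sqrt(2π·n) · (n/e)^(n). Hence
  (n)! · e^(n) / (n)^(n) ~ sqrt(2π·n).
Dividing by sqrt(n): sqrt(2π·n) / sqrt(n) = sqrt(2π) · n^((1−1)/2), so the limit is sqrt(2π).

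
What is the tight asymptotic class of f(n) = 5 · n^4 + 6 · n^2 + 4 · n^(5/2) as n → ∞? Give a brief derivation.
f(n) ∈ Θ(n^4)

Compare the terms by growth order. For large n, n^a · (log n)^b dominates n^a' · (log n)^b' iff a > a', or (a = a' and b > b'). Ranking the 3 terms shows the dominant one is 5 · n^4. Hence f(n) ∈ Θ(n^4).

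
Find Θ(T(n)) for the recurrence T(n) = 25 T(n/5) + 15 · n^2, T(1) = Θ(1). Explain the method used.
T(n) = Θ(n^2 log n)

log_5 25 = 2, and f(n) = 15 · n^2 = Θ(n^(log_5 25)). This is Case 2 of the master theorem: T(n) = Θ(f(n) · log n) = Θ(n^2 log n).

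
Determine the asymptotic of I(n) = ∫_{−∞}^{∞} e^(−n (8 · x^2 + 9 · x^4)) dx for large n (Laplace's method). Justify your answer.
I(n) ~ sqrt(π/(8n))

φ(x) = 8 · x^2 + 9 · x^4 has its unique global minimum at x* = 0 (since φ'(x) = 16x + 36x^3 = 0 only at x = 0 for real x with both coefficients positive, and φ → ∞ as |x| → ∞). At x* = 0, φ(0) = 0 and φ''(0) = 16. Laplace's method then gives
  I(n) ~ sqrt(2π / (n · φ''(0))) · e^(−n φ(0)) = sqrt(2π / (16n)) = sqrt(π/(8n)).
The 9 · x^4 term contributes only at subleading order (an O(1/n) relative correction).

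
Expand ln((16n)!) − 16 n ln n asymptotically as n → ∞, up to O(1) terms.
ln((16n)!) − 16 n ln n = 16(ln 16 − 1) n + (1/2) ln(2π·16n) + O(1/n)

Stirling: ln((16n)!) = 16n ln(16n) − 16n + (1/2) ln(2π·16n) + O(1/n).
Since 16n ln(16n) = 16n ln n + 16n ln 16, subtracting 16n ln n cancels the n ln n term exactly. What remains is 16(ln 16 − 1) n + (1/2) ln(2π·16n) + O(1/n).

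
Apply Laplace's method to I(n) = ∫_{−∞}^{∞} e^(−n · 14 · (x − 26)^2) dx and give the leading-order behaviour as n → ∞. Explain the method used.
I(n) = sqrt(π/(14n))

Here φ(x) = 14 · (x − 26)^2 has its unique minimum at x* = 26 with φ(x*) = 0 and φ''(x*) = 28. Laplace's method gives
  I(n) ~ e^(−n φ(x*)) · sqrt(2π / (n · φ''(x*))) = sqrt(2π / (28n)) = sqrt(π/(14n)).
This is exact: substituting u = (x − 26)·sqrt(14n) gives I(n) = (1/sqrt(14n)) ∫_{−∞}^{∞} e^(−u^2) du = sqrt(π/(14n)).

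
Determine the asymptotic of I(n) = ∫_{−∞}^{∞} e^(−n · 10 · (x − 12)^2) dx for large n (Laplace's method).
I(n) = sqrt(π/(10n))

Here φ(x) = 10 · (x − 12)^2 has its unique minimum at x* = 12 with φ(x*) = 0 and φ''(x*) = 20. Laplace's method gives
  I(n) ~ e^(−n φ(x*)) · sqrt(2π / (n · φ''(x*))) = sqrt(2π / (20n)) = sqrt(π/(10n)).
This is exact: substituting u = (x − 12)·sqrt(10n) gives I(n) = (1/sqrt(10n)) ∫_{−∞}^{∞} e^(−u^2) du = sqrt(π/(10n)).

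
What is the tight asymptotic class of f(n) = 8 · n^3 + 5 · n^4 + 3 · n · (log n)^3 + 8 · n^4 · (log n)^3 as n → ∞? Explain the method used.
f(n) ∈ Θ(n^4 · (log n)^3)

Compare the terms by growth order. For large n, n^a · (log n)^b dominates n^a' · (log n)^b' iff a > a', or (a = a' and b > b'). Ranking the 4 terms shows the dominant one is 8 · n^4 · (log n)^3. Hence f(n) ∈ Θ(n^4 · (log n)^3).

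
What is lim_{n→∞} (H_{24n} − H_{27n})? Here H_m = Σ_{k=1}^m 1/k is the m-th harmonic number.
lim = ln(24/27) = ln(8/9)

Euler-Maclaurin gives H_m = ln m + γ + 1/(2m) + O(1/m^2). The γ and O(1/m) terms cancel in the difference:
  H_{24n} − H_{27n} = ln(24n) − ln(27n) + O(1/n) = ln(24/27) + O(1/n).
Hence the limit is ln(24/27) = ln(8/9).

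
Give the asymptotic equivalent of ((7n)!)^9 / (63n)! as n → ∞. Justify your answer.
((7n)!)^9/(63n)! ~ ((2π·7n)^(8/2) / 3) · 9^(−9·7n)  →  0

Write N = 7n. Stirling: N! ~ sqrt(2π N)(N/e)^N and (9N)! ~ sqrt(2π·9N)·(9N/e)^(9N).
  (N!)^9/(9N)! ~ (2π N)^(9/2) (N/e)^(9N) / [sqrt(2π·9N) (9N/e)^(9N)]
     = (2π N)^(9/2) / sqrt(2π·9N) · (N/(9N))^(9N)
     = (2π N)^((9−1)/2) / 3 · 9^(−9N).
Since 9^9 > 1, the factor 9^(−9N) decays exponentially, so the ratio → 0. Substituting N = 7n gives the stated form.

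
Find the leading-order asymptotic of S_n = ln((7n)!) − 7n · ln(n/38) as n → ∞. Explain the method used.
S_n ~ 7n · (ln 266 − 1) + O(ln n)

Stirling: ln((7n)!) = 7n ln(7n) − 7n + O(ln n).
  S_n = 7n ln(7n) − 7n − 7n ln(n/38) + O(ln n)
      = 7n ln(7n) − 7n ln n + 7n ln 38 − 7n + O(ln n)
      = 7n ln 7 + 7n ln 38 − 7n + O(ln n)
      = 7n (ln 266 − 1) + O(ln n).
Numerically ln(266) − 1 ≈ 4.5835.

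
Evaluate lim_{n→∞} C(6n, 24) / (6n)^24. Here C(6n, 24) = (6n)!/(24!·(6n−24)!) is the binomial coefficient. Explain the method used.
lim = 1/24! = 1/620448401733239439360000

With N = 6n → ∞: C(N, 24) / N^24 = [N(N−1)…(N−23)] / (24! · N^24) = (1/24!) · 1 · (1 − 1/(6n)) · … · (1 − 23/(6n)). Each factor → 1 as N → ∞, so the limit is 1/24! = 1/620448401733239439360000.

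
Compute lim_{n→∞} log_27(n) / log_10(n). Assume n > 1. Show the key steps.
lim = ln(10) / ln(27) = log_27(10)

Change of base: log_27(n) = ln n / ln 27 and log_10(n) = ln n / ln 10. The ratio is (ln n / ln 27) · (ln 10 / ln n) = ln 10 / ln 27, a constant independent of n. So the limit is ln 10 / ln 27 = log_27(10).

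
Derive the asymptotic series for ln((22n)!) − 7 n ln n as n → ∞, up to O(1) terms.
ln((22n)!) − 7 n ln n = 15 n ln n + 22(ln 22 − 1) n + (1/2) ln(2π·22n) + O(1/n)

Stirling: ln((22n)!) = 22n ln(22n) − 22n + (1/2) ln(2π·22n) + O(1/n).
Expand 22n ln(22n) = 22n (ln n + ln 22) = 22n ln n + 22n ln 22.
Subtract 7n ln n: leading term is (22 − 7) n ln n = 15 n ln n. The next term is 22n ln 22 − 22n = 22(ln 22 − 1) n. Then the (1/2) ln(2π·22n) correction.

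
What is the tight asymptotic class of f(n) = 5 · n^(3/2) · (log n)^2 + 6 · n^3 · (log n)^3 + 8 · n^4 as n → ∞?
f(n) ∈ Θ(n^4)

Compare the terms by growth order. For large n, n^a · (log n)^b dominates n^a' · (log n)^b' iff a > a', or (a = a' and b > b'). Ranking the 3 terms shows the dominant one is 8 · n^4. Hence f(n) ∈ Θ(n^4).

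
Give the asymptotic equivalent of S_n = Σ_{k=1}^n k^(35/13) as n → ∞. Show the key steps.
S_n ~ (13/48) · n^(48/13)

Integral comparison: Σ_{k=1}^n k^(35/13) = ∫_0^n x^(35/13) dx + O(n^(35/13)). The integral is n^(1 + 35/13) / (1 + 35/13) = n^((35+13)/13) / ((35+13)/13) = (13/48) · n^(48/13).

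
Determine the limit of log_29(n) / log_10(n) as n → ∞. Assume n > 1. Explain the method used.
lim = ln(10) / ln(29) = log_29(10)

Change of base: log_29(n) = ln n / ln 29 and log_10(n) = ln n / ln 10. The ratio is (ln n / ln 29) · (ln 10 / ln n) = ln 10 / ln 29, a constant independent of n. So the limit is ln 10 / ln 29 = log_29(10).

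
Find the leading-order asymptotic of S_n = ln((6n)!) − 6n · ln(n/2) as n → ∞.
S_n ~ 6n · (ln 12 − 1) + O(ln n)

Stirling: ln((6n)!) = 6n ln(6n) − 6n + O(ln n).
  S_n = 6n ln(6n) − 6n − 6n ln(n/2) + O(ln n)
      = 6n ln(6n) − 6n ln n + 6n ln 2 − 6n + O(ln n)
      = 6n ln 6 + 6n ln 2 − 6n + O(ln n)
      = 6n (ln 12 − 1) + O(ln n).
Numerically ln(12) − 1 ≈ 1.4849.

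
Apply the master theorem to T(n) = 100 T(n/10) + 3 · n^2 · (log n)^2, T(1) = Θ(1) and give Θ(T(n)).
T(n) = Θ(n^2 · (log n)^3)

Here log_10 100 = 2 and f(n) = 3 · n^2 · (log n)^2 = Θ(n^(log_10 100) · (log n)^2). This is the extended Case 2 of the master theorem (f matches the critical exponent up to log factors), giving T(n) = Θ(n^(log_10 100) · (log n)^(2+1)) = Θ(n^2 · (log n)^3).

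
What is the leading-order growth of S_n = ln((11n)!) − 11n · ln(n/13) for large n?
S_n ~ 11n · (ln 143 − 1) + O(ln n)

Stirling: ln((11n)!) = 11n ln(11n) − 11n + O(ln n).
  S_n = 11n ln(11n) − 11n − 11n ln(n/13) + O(ln n)
      = 11n ln(11n) − 11n ln n + 11n ln 13 − 11n + O(ln n)
      = 11n ln 11 + 11n ln 13 − 11n + O(ln n)
      = 11n (ln 143 − 1) + O(ln n).
Numerically ln(143) − 1 ≈ 3.9628.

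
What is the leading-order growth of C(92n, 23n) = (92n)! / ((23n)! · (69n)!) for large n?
C(92n, 23n) ~ (256/27)^(23n) · sqrt(2/(3π·23n))

Write N = 23n. Apply Stirling to each factorial:
  (4N)! ~ sqrt(2π·4N) · (4N/e)^(4N),
  N! ~ sqrt(2π N) · (N/e)^N,
  (3N)! ~ sqrt(2π·3N) · (3N/e)^(3N).
The exponential factors combine to (4N)^(4N) / (N^N · (3N)^(3N)) = 4^(4N)/3^(3N) = (4^4/3^3)^N = (256/27)^N.
The square-root prefactors combine to sqrt(2π·4N) / (sqrt(2π N)·sqrt(2π·3N)) = sqrt(4 / (2π·3·N)) = sqrt(2/(3π·23n)).
Substituting N = 23n: C(92n, 23n) ~ (256/27)^(23n) · sqrt(2/(3π·23n)).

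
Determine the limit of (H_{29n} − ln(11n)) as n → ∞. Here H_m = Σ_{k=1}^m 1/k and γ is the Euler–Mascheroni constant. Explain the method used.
lim = ln(29/11) + γ

By Euler-Maclaurin, H_m = ln m + γ + O(1/m). So
  H_{29n} − ln(11n) = ln(29n) + γ − ln(11n) + O(1/n)
                       = ln(29/11) + γ + O(1/n).
Hence the limit is ln(29/11) + γ.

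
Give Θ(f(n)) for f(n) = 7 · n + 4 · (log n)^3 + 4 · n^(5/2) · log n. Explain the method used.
f(n) ∈ Θ(n^(5/2) · log n)

Compare the terms by growth order. For large n, n^a · (log n)^b dominates n^a' · (log n)^b' iff a > a', or (a = a' and b > b'). Ranking the 3 terms shows the dominant one is 4 · n^(5/2) · log n. Hence f(n) ∈ Θ(n^(5/2) · log n).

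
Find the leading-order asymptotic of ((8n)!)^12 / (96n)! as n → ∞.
((8n)!)^12/(96n)! ~ ((2π·8n)^(11/2) / sqrt(12)) · 12^(−12·8n)  →  0

Write N = 8n. Stirling: N! ~ sqrt(2π N)(N/e)^N and (12N)! ~ sqrt(2π·12N)·(12N/e)^(12N).
  (N!)^12/(12N)! ~ (2π N)^(12/2) (N/e)^(12N) / [sqrt(2π·12N) (12N/e)^(12N)]
     = (2π N)^(12/2) / sqrt(2π·12N) · (N/(12N))^(12N)
     = (2π N)^((12−1)/2) / sqrt(12) · 12^(−12N).
Since 12^12 > 1, the factor 12^(−12N) decays exponentially, so the ratio → 0. Substituting N = 8n gives the stated form.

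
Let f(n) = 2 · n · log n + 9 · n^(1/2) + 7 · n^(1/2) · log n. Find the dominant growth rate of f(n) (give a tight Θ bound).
f(n) ∈ Θ(n · log n)

Compare the terms by growth order. For large n, n^a · (log n)^b dominates n^a' · (log n)^b' iff a > a', or (a = a' and b > b'). Ranking the 3 terms shows the dominant one is 2 · n · log n. Hence f(n) ∈ Θ(n · log n).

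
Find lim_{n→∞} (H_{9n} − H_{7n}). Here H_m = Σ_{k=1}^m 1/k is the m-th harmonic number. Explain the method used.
lim = ln(9/7)

Euler-Maclaurin gives H_m = ln m + γ + 1/(2m) + O(1/m^2). The γ and O(1/m) terms cancel in the difference:
  H_{9n} − H_{7n} = ln(9n) − ln(7n) + O(1/n) = ln(9/7) + O(1/n).
Hence the limit is ln(9/7).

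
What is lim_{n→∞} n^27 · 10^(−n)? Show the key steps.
lim = 0

Exponentials with base > 1 dominate every fixed polynomial: for any fixed c, n^c / 10^n → 0 as n → ∞ (e.g. by the ratio test, or by writing 10^n = e^(n ln 10) and noting e^(n ln 10) / n^c → ∞). Hence n^27 · 10^(−n) = n^27 / 10^n → 0.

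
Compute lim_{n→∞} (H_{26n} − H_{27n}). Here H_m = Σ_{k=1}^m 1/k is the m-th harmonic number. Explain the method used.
lim = ln(26/27)

Euler-Maclaurin gives H_m = ln m + γ + 1/(2m) + O(1/m^2). The γ and O(1/m) terms cancel in the difference:
  H_{26n} − H_{27n} = ln(26n) − ln(27n) + O(1/n) = ln(26/27) + O(1/n).
Hence the limit is ln(26/27).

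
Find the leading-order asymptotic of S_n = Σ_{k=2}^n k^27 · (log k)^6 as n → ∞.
S_n ~ n^28 · (log n)^6 / 28

By integral comparison, S_n = ∫_1^n x^27 · (log x)^6 dx + O(n^27 · (log n)^6). For the integral, the leading term of ∫_1^n x^27 (log x)^6 dx is n^28/28 · (log n)^6 (by repeated integration by parts; each step lowers the log-exponent and produces a relatively O(1/log n) correction). Hence S_n ~ n^28 · (log n)^6 / 28.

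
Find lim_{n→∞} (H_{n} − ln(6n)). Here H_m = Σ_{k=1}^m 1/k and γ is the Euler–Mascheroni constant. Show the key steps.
lim = −ln 6 + γ

By Euler-Maclaurin, H_m = ln m + γ + O(1/m). So
  H_{n} − ln(6n) = ln(n) + γ − ln(6n) + O(1/n)
                       = ln(1/6) + γ + O(1/n).
Hence the limit is ln(1/6) + γ.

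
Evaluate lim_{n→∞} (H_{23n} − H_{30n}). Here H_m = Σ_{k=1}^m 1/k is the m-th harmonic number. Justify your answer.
lim = ln(23/30)

Euler-Maclaurin gives H_m = ln m + γ + 1/(2m) + O(1/m^2). The γ and O(1/m) terms cancel in the difference:
  H_{23n} − H_{30n} = ln(23n) − ln(30n) + O(1/n) = ln(23/30) + O(1/n).
Hence the limit is ln(23/30).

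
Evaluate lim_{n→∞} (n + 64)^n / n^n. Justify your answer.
lim = e^64

Rewrite as (1 + 64/n)^(n). By the standard limit (1 + x/n)^n → e^x, we have (1 + 64/n)^n → e^64, and raising to the 1st power gives e^64.
More precisely, ln[(1 + 64/n)^(n)] = n · ln(1 + 64/n) = n · (64/n + O(1/n^2)) = 64 + O(1/n) → 64.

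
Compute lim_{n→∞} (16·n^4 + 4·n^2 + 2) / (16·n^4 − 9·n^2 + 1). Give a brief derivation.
lim = 16/16 = 1

For large n the leading n^4 terms dominate both numerator and denominator. Dividing top and bottom by n^4, every other term tends to 0, leaving 16/16 = 1.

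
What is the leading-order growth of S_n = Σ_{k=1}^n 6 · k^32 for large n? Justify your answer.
S_n ~ 2 · n^33 / 11

By integral comparison (Euler-Maclaurin), Σ_{k=1}^n 6 · k^32 = 6 · ∫_0^n x^32 dx + O(n^32) = 6 · n^33/33 = 2 · n^33 / 11 + O(n^32). (Equivalently, Faulhaber's formula gives the same leading term.)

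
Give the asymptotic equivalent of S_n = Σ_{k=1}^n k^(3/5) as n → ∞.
S_n ~ (5/8) · n^(8/5)

Integral comparison: Σ_{k=1}^n k^(3/5) = ∫_0^n x^(3/5) dx + O(n^(3/5)). The integral is n^(1 + 3/5) / (1 + 3/5) = n^((3+5)/5) / ((3+5)/5) = (5/8) · n^(8/5).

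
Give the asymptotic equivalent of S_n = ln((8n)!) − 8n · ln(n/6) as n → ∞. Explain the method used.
S_n ~ 8n · (ln 48 − 1) + O(ln n)

Stirling: ln((8n)!) = 8n ln(8n) − 8n + O(ln n).
  S_n = 8n ln(8n) − 8n − 8n ln(n/6) + O(ln n)
      = 8n ln(8n) − 8n ln n + 8n ln 6 − 8n + O(ln n)
      = 8n ln 8 + 8n ln 6 − 8n + O(ln n)
      = 8n (ln 48 − 1) + O(ln n).
Numerically ln(48) − 1 ≈ 2.8712.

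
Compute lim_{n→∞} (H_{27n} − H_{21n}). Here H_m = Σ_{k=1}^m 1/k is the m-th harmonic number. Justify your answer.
lim = ln(27/21) = ln(9/7)

Euler-Maclaurin gives H_m = ln m + γ + 1/(2m) + O(1/m^2). The γ and O(1/m) terms cancel in the difference:
  H_{27n} − H_{21n} = ln(27n) − ln(21n) + O(1/n) = ln(27/21) + O(1/n).
Hence the limit is ln(27/21) = ln(9/7).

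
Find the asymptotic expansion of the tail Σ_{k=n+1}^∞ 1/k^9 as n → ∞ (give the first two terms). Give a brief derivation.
Σ_{k>n} 1/k^9 = 1/(8 · n^8) − 1/(2 · n^9) + O(1/n^10)

Compare to the integral: ∫_{n}^∞ x^(−9) dx = [−x^(−8)/8]_{n}^∞ = 1/((9−1)·n^8). The Euler-Maclaurin correction adds −f(n)/2 = −1/(2·n^9). Euler-Maclaurin then gives
  Σ_{k>n} 1/k^9 = ∫_{n}^∞ dx/x^9 − 1/(2·n^9) + O(1/n^10).
(Equivalently this is ζ(9) − Σ_{k≤n} 1/k^9.)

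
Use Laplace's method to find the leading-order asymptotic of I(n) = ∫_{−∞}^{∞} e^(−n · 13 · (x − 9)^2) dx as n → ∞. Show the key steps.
I(n) = sqrt(π/(13n))

Here φ(x) = 13 · (x − 9)^2 has its unique minimum at x* = 9 with φ(x*) = 0 and φ''(x*) = 26. Laplace's method gives
  I(n) ~ e^(−n φ(x*)) · sqrt(2π / (n · φ''(x*))) = sqrt(2π / (26n)) = sqrt(π/(13n)).
This is exact: substituting u = (x − 9)·sqrt(13n) gives I(n) = (1/sqrt(13n)) ∫_{−∞}^{∞} e^(−u^2) du = sqrt(π/(13n)).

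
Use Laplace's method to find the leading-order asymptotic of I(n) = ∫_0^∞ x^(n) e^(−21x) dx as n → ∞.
I(n) ~ (sqrt(2π·n) / 21) · (n/(21e))^(n)

Write the integrand as exp(n ln x − 21x) and set f(x) = n ln x − 21x. Then f'(x) = n/x − 21 = 0 at x* = n/21, and f''(x*) = −n/x*^2 = −21^2/(n). Laplace's method (interior maximum) gives
  I(n) ~ e^(f(x*)) · sqrt(2π / |f''(x*)|)
        = exp(n ln(n/21) − n) · sqrt(2π · n / 21^2)
        = (n/21)^(n) e^(−n) · sqrt(2π·n) / 21
        = (sqrt(2π·n) / 21) · (n/(21e))^(n).
This matches Γ(n+1)/21^(n+1) with Stirling applied to Γ.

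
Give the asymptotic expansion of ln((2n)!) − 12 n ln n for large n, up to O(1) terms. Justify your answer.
ln((2n)!) − 12 n ln n = −10 n ln n + 2(ln 2 − 1) n + (1/2) ln(2π·2n) + O(1/n)

Stirling: ln((2n)!) = 2n ln(2n) − 2n + (1/2) ln(2π·2n) + O(1/n).
Expand 2n ln(2n) = 2n (ln n + ln 2) = 2n ln n + 2n ln 2.
Subtract 12n ln n: leading term is (2 − 12) n ln n = −10 n ln n. The next term is 2n ln 2 − 2n = 2(ln 2 − 1) n. Then the (1/2) ln(2π·2n) correction.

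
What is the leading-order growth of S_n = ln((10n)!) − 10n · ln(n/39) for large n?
S_n ~ 10n · (ln 390 − 1) + O(ln n)

Stirling: ln((10n)!) = 10n ln(10n) − 10n + O(ln n).
  S_n = 10n ln(10n) − 10n − 10n ln(n/39) + O(ln n)
      = 10n ln(10n) − 10n ln n + 10n ln 39 − 10n + O(ln n)
      = 10n ln 10 + 10n ln 39 − 10n + O(ln n)
      = 10n (ln 390 − 1) + O(ln n).
Numerically ln(390) − 1 ≈ 4.9661.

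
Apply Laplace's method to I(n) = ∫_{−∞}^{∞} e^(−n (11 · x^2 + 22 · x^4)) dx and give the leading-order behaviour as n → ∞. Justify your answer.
I(n) ~ sqrt(π/(11n))

φ(x) = 11 · x^2 + 22 · x^4 has its unique global minimum at x* = 0 (since φ'(x) = 22x + 88x^3 = 0 only at x = 0 for real x with both coefficients positive, and φ → ∞ as |x| → ∞). At x* = 0, φ(0) = 0 and φ''(0) = 22. Laplace's method then gives
  I(n) ~ sqrt(2π / (n · φ''(0))) · e^(−n φ(0)) = sqrt(2π / (22n)) = sqrt(π/(11n)).
The 22 · x^4 term contributes only at subleading order (an O(1/n) relative correction).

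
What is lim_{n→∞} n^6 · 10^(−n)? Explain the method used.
lim = 0

Exponentials with base > 1 dominate every fixed polynomial: for any fixed c, n^c / 10^n → 0 as n → ∞ (e.g. by the ratio test, or by writing 10^n = e^(n ln 10) and noting e^(n ln 10) / n^c → ∞). Hence n^6 · 10^(−n) = n^6 / 10^n → 0.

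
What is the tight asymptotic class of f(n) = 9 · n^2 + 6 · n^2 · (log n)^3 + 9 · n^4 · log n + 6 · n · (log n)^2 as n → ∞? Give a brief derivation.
f(n) ∈ Θ(n^4 · log n)

Compare the terms by growth order. For large n, n^a · (log n)^b dominates n^a' · (log n)^b' iff a > a', or (a = a' and b > b'). Ranking the 4 terms shows the dominant one is 9 · n^4 · log n. Hence f(n) ∈ Θ(n^4 · log n).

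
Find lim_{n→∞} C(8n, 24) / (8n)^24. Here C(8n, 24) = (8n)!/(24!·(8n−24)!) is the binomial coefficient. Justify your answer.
lim = 1/24! = 1/620448401733239439360000

With N = 8n → ∞: C(N, 24) / N^24 = [N(N−1)…(N−23)] / (24! · N^24) = (1/24!) · 1 · (1 − 1/(8n)) · … · (1 − 23/(8n)). Each factor → 1 as N → ∞, so the limit is 1/24! = 1/620448401733239439360000.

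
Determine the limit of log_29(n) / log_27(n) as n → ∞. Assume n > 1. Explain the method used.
lim = ln(27) / ln(29) = log_29(27)

Change of base: log_29(n) = ln n / ln 29 and log_27(n) = ln n / ln 27. The ratio is (ln n / ln 29) · (ln 27 / ln n) = ln 27 / ln 29, a constant independent of n. So the limit is ln 27 / ln 29 = log_29(27).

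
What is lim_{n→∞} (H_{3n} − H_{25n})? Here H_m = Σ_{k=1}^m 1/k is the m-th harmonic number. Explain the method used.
lim = ln(3/25)

Euler-Maclaurin gives H_m = ln m + γ + 1/(2m) + O(1/m^2). The γ and O(1/m) terms cancel in the difference:
  H_{3n} − H_{25n} = ln(3n) − ln(25n) + O(1/n) = ln(3/25) + O(1/n).
Hence the limit is ln(3/25).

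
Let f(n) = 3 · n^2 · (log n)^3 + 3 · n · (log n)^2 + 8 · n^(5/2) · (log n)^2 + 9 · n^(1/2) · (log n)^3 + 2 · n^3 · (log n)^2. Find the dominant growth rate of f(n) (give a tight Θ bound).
f(n) ∈ Θ(n^3 · (log n)^2)

Compare the terms by growth order. For large n, n^a · (log n)^b dominates n^a' · (log n)^b' iff a > a', or (a = a' and b > b'). Ranking the 5 terms shows the dominant one is 2 · n^3 · (log n)^2. Hence f(n) ∈ Θ(n^3 · (log n)^2).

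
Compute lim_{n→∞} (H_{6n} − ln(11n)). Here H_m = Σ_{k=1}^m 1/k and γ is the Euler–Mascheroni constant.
lim = ln(6/11) + γ

By Euler-Maclaurin, H_m = ln m + γ + O(1/m). So
  H_{6n} − ln(11n) = ln(6n) + γ − ln(11n) + O(1/n)
                       = ln(6/11) + γ + O(1/n).
Hence the limit is ln(6/11) + γ.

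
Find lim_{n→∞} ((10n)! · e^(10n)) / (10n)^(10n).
lim = ∞

Stirling: (10n)! ~ sqrt(2π·10n) · (10n/e)^(10n). Hence
  (10n)! · e^(10n) / (10n)^(10n) ~ sqrt(2π·10n) = sqrt(2π·10) · sqrt(n) → ∞.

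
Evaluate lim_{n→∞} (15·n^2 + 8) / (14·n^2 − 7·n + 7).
lim = 15/14

For large n the leading n^2 terms dominate both numerator and denominator. Dividing top and bottom by n^2, every other term tends to 0, leaving 15/14.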